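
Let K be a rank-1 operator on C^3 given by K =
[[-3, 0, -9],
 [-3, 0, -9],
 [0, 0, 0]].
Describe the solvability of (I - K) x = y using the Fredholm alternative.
(I - K) is invertible (det(I - K) = 4 ≠ 0), so for every y in C^3 the equation (I - K) x = y has a unique solution.

K has rank 1, so it is an outer product K = u v^T: every row of K is a multiple of one row vector. Reading off the entries, u = (-3, -3, 0) and v = (1, 0, 3) (row i of K equals u_i·v^T). A rank-one matrix u v^T satisfies K u = u (v·u) and kills the (2)-dimensional subspace v^⊥, so its characteristic polynomial is lambda^2 (lambda - v·u) with v·u = tr K = -3. Hence the eigenvalues of I - K are 1 (multiplicity 2) and 1 - (-3) = 4, so det(I - K) = 4. (Direct check: I - K =
[[4, 0, 9],
 [3, 1, 9],
 [0, 0, 1]]
has determinant 4.) The finite-dimensional Fredholm alternative says: either (I - K) is invertible, or ker(I - K) ≠ {0} and then range(I - K) = ker((I - K)^*)^⊥, with dim ker(I - K) = dim ker((I - K)^*). Since det(I - K) ≠ 0, 1 is not an eigenvalue of K and ker(I - K) = {0}, so we are in the first case: for every y there is a unique x = (I - K)^(-1) y. Explicitly, by the Sherman–Morrison formula, (I - u v^T)^(-1) = I + u v^T/(1 - v·u), i.e. (I - K)^(-1) = I + K/(4).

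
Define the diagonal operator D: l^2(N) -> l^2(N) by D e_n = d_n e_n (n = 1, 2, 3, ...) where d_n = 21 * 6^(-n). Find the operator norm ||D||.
||D|| = 7/2 (attained at n = 1)

For D diagonal, ||D|| = sup_n |d_n|. The sequence d_n = 21 * 6^(-n) is positive and strictly decreasing (ratio 6^(-1) < 1), so the supremum is d_1 = 21/6 = 7/2. Hence ||D|| = 7/2.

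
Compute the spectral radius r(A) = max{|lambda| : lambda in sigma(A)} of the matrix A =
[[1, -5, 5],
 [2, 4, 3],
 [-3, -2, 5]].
r(A) ≈ 5.9312

The eigenvalues of A are the roots of its characteristic polynomial. With M = A (coefficients from the trace, the sum of principal 2x2 minors, and det A):
  p(λ) = det(λ I - M) = λ^3 - 10λ^2 + 60λ - 161.
No integer candidate from the rational root theorem (±divisors of 161) is a root, so the roots are irrational. The cubic discriminant is Δ = -109067 < 0, so there is one real root and a complex-conjugate pair. p(4) = -17 and p(5) = 14 have opposite signs, so a root lies in (4, 5); Newton's method refines it to λ ≈ 4.5766. Dividing out (λ - (4.5766)) leaves approximately λ^2 - 5.4234λ + 35.1793. For λ^2 - 5.4234λ + 35.1793 the discriminant is -111.3035. It is negative, so the remaining roots are the complex-conjugate pair λ ≈ 2.7117 ± 5.275i. Their product equals the constant term, so |λ|^2 ≈ 35.1793 and |λ| ≈ 5.9312.
Thus the eigenvalues (to 4 decimals) are 4.5766 (modulus 4.5766); 2.7117 ± 5.275i (modulus 5.9312). The spectral radius is the largest modulus: r(A) ≈ 5.9312. (Cross-check: r(A) ≤ ||A||_2 ≈ 8.7871; equality holds whenever A is normal, though it can also hold for some non-normal A.)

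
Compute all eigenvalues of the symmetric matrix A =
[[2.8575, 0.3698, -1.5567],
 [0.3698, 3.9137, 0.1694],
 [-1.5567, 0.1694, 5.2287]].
sigma(A) ≈ {2, 4, 6}

A is real symmetric, so its spectrum consists of real eigenvalues. Expanding the characteristic polynomial of the displayed matrix gives
  det(λ I - A) = p(λ) = λ^3 + (-12)λ^2 + (44)λ + (-47.9984).
Solving p(λ) = 0 yields eigenvalues ≈ 2, 4, 6. (A is shown rounded to 4 decimals, so these recover the underlying integer eigenvalues to within that precision.)
Verification: the trace of A = 12 equals the sum of eigenvalues 12, and det(A) ≈ 47.9984 matches the eigenvalue product 48.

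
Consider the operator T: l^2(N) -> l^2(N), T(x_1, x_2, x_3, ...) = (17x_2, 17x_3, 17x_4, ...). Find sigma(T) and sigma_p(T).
sigma(T) = closed disk {z in C : |z| ≤ 17}; sigma_p(T) = open disk {z in C : |z| < 17}

Note T = 17·V where V is the unit left shift (V x)_k = x_{k+1}; so sigma(T) = 17·sigma(V) and ||T|| = 17||V||. ||T x||^2 = 289sum_{k≥2} |x_k|^2 ≤ 289||x||^2, with equality on {x : x_1 = 0}, so ||T|| = 17. For any lambda with |lambda| < 17, set r = lambda/17 (|r| < 1); the vector x = (1, r, r^2, ...) is in l^2 and satisfies T x = 17(r, r^2, ...) = lambda x, so lambda is an eigenvalue. On the boundary |lambda| = 17 the geometric series diverges, so no l^2 eigenvector exists, but these lambda lie in the approximate point spectrum. Hence sigma(T) is the closed disk of radius 17 and sigma_p(T) is the open disk.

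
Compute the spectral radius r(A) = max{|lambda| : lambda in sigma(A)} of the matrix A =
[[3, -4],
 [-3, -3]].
r(A) = sqrt(84)/2 ≈ 4.5826

The eigenvalues of A are the roots of its characteristic polynomial. With M = A (coefficients from the trace and determinant):
  p(λ) = det(λ I - M) = λ^2 - 21.
For λ^2 - 21 the discriminant is 84. It is nonnegative but not a perfect square, so the roots are real and irrational: λ = ± sqrt(84)/2 ≈ 4.5826, -4.5826.
Thus the eigenvalues (to 4 decimals) are 4.5826 (modulus 4.5826); -4.5826 (modulus 4.5826). The spectral radius is the largest modulus: r(A) = sqrt(84)/2 ≈ 4.5826. (Cross-check: r(A) ≤ ||A||_2 ≈ 5.1098; equality holds whenever A is normal, though it can also hold for some non-normal A.)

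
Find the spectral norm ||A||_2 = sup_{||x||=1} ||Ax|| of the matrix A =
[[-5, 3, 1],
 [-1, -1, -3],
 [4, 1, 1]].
||A||_2 ≈ 6.7042 (= sqrt(largest eigenvalue of A^T A))

||A||_2 = sigma_max(A) = sqrt(lambda_max(A^T A)). Form the symmetric matrix M = A^T A =
[[42, -10, 2],
 [-10, 11, 7],
 [2, 7, 11]].
Its characteristic polynomial (trace, sum of principal 2x2 minors, determinant of M give the coefficients) is
  p(λ) = det(λ I - M) = λ^3 - 64λ^2 + 892λ - 1600.
No integer candidate from the rational root theorem (±divisors of 1600) is a root, so the roots are irrational. The cubic discriminant is Δ = 317403392 > 0, so there are three distinct real roots. p(2) = -64 and p(3) = 527 have opposite signs, so a root lies in (2, 3); Newton's method refines it to λ ≈ 2.0997. p(16) = 384 and p(17) = -19 have opposite signs, so a root lies in (16, 17); Newton's method refines it to λ ≈ 16.9544. p(44) = -1072 and p(45) = 65 have opposite signs, so a root lies in (44, 45); Newton's method refines it to λ ≈ 44.946. Check (Vieta): the three roots sum to 64, matching tr M = 64.
So the eigenvalues of A^T A are ≈ 2.0997, 16.9544, 44.946 (all ≥ 0, as they must be for A^T A). The largest is λ_max ≈ 44.946, hence ||A||_2 = sqrt(λ_max) ≈ 6.7042.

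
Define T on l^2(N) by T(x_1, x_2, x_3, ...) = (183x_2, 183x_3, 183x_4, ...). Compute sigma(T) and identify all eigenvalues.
sigma(T) = closed disk {z in C : |z| ≤ 183}; sigma_p(T) = open disk {z in C : |z| < 183}

Note T = 183·V where V is the unit left shift (V x)_k = x_{k+1}; so sigma(T) = 183·sigma(V) and ||T|| = 183||V||. ||T x||^2 = 33489sum_{k≥2} |x_k|^2 ≤ 33489||x||^2, with equality on {x : x_1 = 0}, so ||T|| = 183. For any lambda with |lambda| < 183, set r = lambda/183 (|r| < 1); the vector x = (1, r, r^2, ...) is in l^2 and satisfies T x = 183(r, r^2, ...) = lambda x, so lambda is an eigenvalue. On the boundary |lambda| = 183 the geometric series diverges, so no l^2 eigenvector exists, but these lambda lie in the approximate point spectrum. Hence sigma(T) is the closed disk of radius 183 and sigma_p(T) is the open disk.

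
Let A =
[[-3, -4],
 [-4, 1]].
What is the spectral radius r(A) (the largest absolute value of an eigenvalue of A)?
r(A) = (2 + sqrt(80))/2 ≈ 5.4721

The eigenvalues of A are the roots of its characteristic polynomial. With M = A (coefficients from the trace and determinant):
  p(λ) = det(λ I - M) = λ^2 + 2λ - 19.
For λ^2 + 2λ - 19 the discriminant is 80. It is nonnegative but not a perfect square, so the roots are real and irrational: λ = (-2 ± sqrt(80))/2 ≈ 3.4721, -5.4721.
Thus the eigenvalues (to 4 decimals) are 3.4721 (modulus 3.4721); -5.4721 (modulus 5.4721). The spectral radius is the largest modulus: r(A) = (2 + sqrt(80))/2 ≈ 5.4721. (Cross-check: r(A) ≤ ||A||_2 ≈ 5.4721; equality holds whenever A is normal, though it can also hold for some non-normal A.)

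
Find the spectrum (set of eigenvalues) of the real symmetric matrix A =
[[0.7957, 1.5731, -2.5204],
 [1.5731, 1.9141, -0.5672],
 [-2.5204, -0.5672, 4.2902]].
sigma(A) ≈ {-1, 2, 6}

A is real symmetric, so its spectrum consists of real eigenvalues. Expanding the characteristic polynomial of the displayed matrix gives
  det(λ I - A) = p(λ) = λ^3 + (-7)λ^2 + (4)λ + (12).
Solving p(λ) = 0 yields eigenvalues ≈ -1, 2, 6. (A is shown rounded to 4 decimals, so these recover the underlying integer eigenvalues to within that precision.)
Verification: the trace of A = 7 equals the sum of eigenvalues 7, and det(A) ≈ -12.0000 matches the eigenvalue product -12.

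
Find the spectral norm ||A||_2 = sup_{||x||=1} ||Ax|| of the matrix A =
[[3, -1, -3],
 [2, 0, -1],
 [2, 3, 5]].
||A||_2 ≈ 6.6651 (= sqrt(largest eigenvalue of A^T A))

||A||_2 = sigma_max(A) = sqrt(lambda_max(A^T A)). Form the symmetric matrix M = A^T A =
[[17, 3, -1],
 [3, 10, 18],
 [-1, 18, 35]].
Its characteristic polynomial (trace, sum of principal 2x2 minors, determinant of M give the coefficients) is
  p(λ) = det(λ I - M) = λ^3 - 62λ^2 + 781λ - 9.
No integer candidate from the rational root theorem (±divisors of 9) is a root, so the roots are irrational. The cubic discriminant is Δ = 438434289 > 0, so there are three distinct real roots. p(0) = -9 and p(1) = 711 have opposite signs, so a root lies in (0, 1); Newton's method refines it to λ ≈ 0.0115. p(17) = 263 and p(18) = -207 have opposite signs, so a root lies in (17, 18); Newton's method refines it to λ ≈ 17.5645. p(44) = -493 and p(45) = 711 have opposite signs, so a root lies in (44, 45); Newton's method refines it to λ ≈ 44.424. Check (Vieta): the three roots sum to 62, matching tr M = 62.
So the eigenvalues of A^T A are ≈ 0.0115, 17.5645, 44.424 (all ≥ 0, as they must be for A^T A). The largest is λ_max ≈ 44.424, hence ||A||_2 = sqrt(λ_max) ≈ 6.6651.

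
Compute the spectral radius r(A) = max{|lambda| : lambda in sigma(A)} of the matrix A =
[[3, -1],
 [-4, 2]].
r(A) = (5 + sqrt(17))/2 ≈ 4.5616

The eigenvalues of A are the roots of its characteristic polynomial. With M = A (coefficients from the trace and determinant):
  p(λ) = det(λ I - M) = λ^2 - 5λ + 2.
For λ^2 - 5λ + 2 the discriminant is 17. It is nonnegative but not a perfect square, so the roots are real and irrational: λ = (5 ± sqrt(17))/2 ≈ 4.5616, 0.4384.
Thus the eigenvalues (to 4 decimals) are 4.5616 (modulus 4.5616); 0.4384 (modulus 0.4384). The spectral radius is the largest modulus: r(A) = (5 + sqrt(17))/2 ≈ 4.5616. (Cross-check: r(A) ≤ ||A||_2 ≈ 5.465; equality holds whenever A is normal, though it can also hold for some non-normal A.)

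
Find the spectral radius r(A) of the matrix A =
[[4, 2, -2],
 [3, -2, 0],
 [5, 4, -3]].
r(A) ≈ 3.7831

The eigenvalues of A are the roots of its characteristic polynomial. With M = A (coefficients from the trace, the sum of principal 2x2 minors, and det A):
  p(λ) = det(λ I - M) = λ^3 + λ^2 - 10λ + 2.
No integer candidate from the rational root theorem (±divisors of 2) is a root, so the roots are irrational. The cubic discriminant is Δ = 3624 > 0, so there are three distinct real roots. p(-4) = -6 and p(-3) = 14 have opposite signs, so a root lies in (-4, -3); Newton's method refines it to λ ≈ -3.7831. p(0) = 2 and p(1) = -6 have opposite signs, so a root lies in (0, 1); Newton's method refines it to λ ≈ 0.2051. p(2) = -6 and p(3) = 8 have opposite signs, so a root lies in (2, 3); Newton's method refines it to λ ≈ 2.578. Check (Vieta): the three roots sum to -1, matching tr M = -1.
Thus the eigenvalues (to 4 decimals) are -3.7831 (modulus 3.7831); 0.2051 (modulus 0.2051); 2.578 (modulus 2.578). The spectral radius is the largest modulus: r(A) ≈ 3.7831. (Cross-check: r(A) ≤ ||A||_2 ≈ 8.6667; equality holds whenever A is normal, though it can also hold for some non-normal A.)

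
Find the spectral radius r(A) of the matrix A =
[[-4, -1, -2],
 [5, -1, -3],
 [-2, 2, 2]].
r(A) ≈ 4.289

The eigenvalues of A are the roots of its characteristic polynomial. With M = A (coefficients from the trace, the sum of principal 2x2 minors, and det A):
  p(λ) = det(λ I - M) = λ^3 + 3λ^2 + λ + 28.
No integer candidate from the rational root theorem (±divisors of 28) is a root, so the roots are irrational. The cubic discriminant is Δ = -22675 < 0, so there is one real root and a complex-conjugate pair. p(-5) = -27 and p(-4) = 8 have opposite signs, so a root lies in (-5, -4); Newton's method refines it to λ ≈ -4.289. Dividing out (λ - (-4.289)) leaves approximately λ^2 - 1.289λ + 6.5284. For λ^2 - 1.289λ + 6.5284 the discriminant is -24.452. It is negative, so the remaining roots are the complex-conjugate pair λ ≈ 0.6445 ± 2.4724i. Their product equals the constant term, so |λ|^2 ≈ 6.5284 and |λ| ≈ 2.5551.
Thus the eigenvalues (to 4 decimals) are -4.289 (modulus 4.289); 0.6445 ± 2.4724i (modulus 2.5551). The spectral radius is the largest modulus: r(A) ≈ 4.289. (Cross-check: r(A) ≤ ||A||_2 ≈ 7.0834; equality holds whenever A is normal, though it can also hold for some non-normal A.)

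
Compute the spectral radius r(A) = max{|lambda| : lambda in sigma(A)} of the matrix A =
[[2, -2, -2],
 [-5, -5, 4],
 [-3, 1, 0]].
r(A) ≈ 6.339

The eigenvalues of A are the roots of its characteristic polynomial. With M = A (coefficients from the trace, the sum of principal 2x2 minors, and det A):
  p(λ) = det(λ I - M) = λ^3 + 3λ^2 - 30λ - 56.
No integer candidate from the rational root theorem (±divisors of 56) is a root, so the roots are irrational. The cubic discriminant is Δ = 128196 > 0, so there are three distinct real roots. p(-7) = -42 and p(-6) = 16 have opposite signs, so a root lies in (-7, -6); Newton's method refines it to λ ≈ -6.339. p(-2) = 8 and p(-1) = -24 have opposite signs, so a root lies in (-2, -1); Newton's method refines it to λ ≈ -1.7395. p(5) = -6 and p(6) = 88 have opposite signs, so a root lies in (5, 6); Newton's method refines it to λ ≈ 5.0785. Check (Vieta): the three roots sum to -3, matching tr M = -3.
Thus the eigenvalues (to 4 decimals) are -6.339 (modulus 6.339); -1.7395 (modulus 1.7395); 5.0785 (modulus 5.0785). The spectral radius is the largest modulus: r(A) ≈ 6.339. (Cross-check: r(A) ≤ ||A||_2 ≈ 8.3213; equality holds whenever A is normal, though it can also hold for some non-normal A.)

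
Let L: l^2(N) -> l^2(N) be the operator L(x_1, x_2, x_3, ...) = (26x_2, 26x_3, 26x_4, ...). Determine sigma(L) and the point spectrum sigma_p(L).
sigma(L) = closed disk {z in C : |z| ≤ 26}; sigma_p(L) = open disk {z in C : |z| < 26}

Note L = 26·V where V is the unit left shift (V x)_k = x_{k+1}; so sigma(L) = 26·sigma(V) and ||L|| = 26||V||. ||L x||^2 = 676sum_{k≥2} |x_k|^2 ≤ 676||x||^2, with equality on {x : x_1 = 0}, so ||L|| = 26. For any lambda with |lambda| < 26, set r = lambda/26 (|r| < 1); the vector x = (1, r, r^2, ...) is in l^2 and satisfies L x = 26(r, r^2, ...) = lambda x, so lambda is an eigenvalue. On the boundary |lambda| = 26 the geometric series diverges, so no l^2 eigenvector exists, but these lambda lie in the approximate point spectrum. Hence sigma(L) is the closed disk of radius 26 and sigma_p(L) is the open disk.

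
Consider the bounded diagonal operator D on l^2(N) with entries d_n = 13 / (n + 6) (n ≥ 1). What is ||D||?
||D|| = 13/7 (attained at n = 1)

For D diagonal, ||D|| = sup_n |d_n| = sup_n 13/(n + 6). This is positive and strictly decreasing in n, so the supremum is attained at n = 1: d_1 = 13/(1 + 6) = 13/7. Hence ||D|| = 13/7.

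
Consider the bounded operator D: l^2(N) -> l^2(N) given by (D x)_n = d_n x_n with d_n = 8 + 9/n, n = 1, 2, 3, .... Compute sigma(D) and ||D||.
sigma(D) = {8 + 9/n : n ≥ 1} ∪ {8}; ||D|| = 17

A bounded diagonal operator on l^2 with diagonal entries d_n has spectrum equal to the closure of {d_n : n ≥ 1}: every d_n is an eigenvalue (with eigenvector e_n), so {d_n} ⊂ sigma(D); the spectrum is closed, so its closure is too; and for lambda not in the closure, (D - lambda I) has bounded inverse (the diagonal entries 1/(d_n - lambda) are bounded). For our sequence d_n = 8 + 9/n, n = 1, 2, 3, ...:
  - {d_n} = {8 + 9/n : n ≥ 1}; the only limit point is 8
  - closure = {8 + 9/n : n ≥ 1} ∪ {8}
For the norm: a diagonal operator has ||D|| = sup_n |d_n|. Here d_n = 8 + 9/n is positive and decreasing, so sup_n |d_n| = d_1 = 8 + 9 = 17. So ||D|| = 17.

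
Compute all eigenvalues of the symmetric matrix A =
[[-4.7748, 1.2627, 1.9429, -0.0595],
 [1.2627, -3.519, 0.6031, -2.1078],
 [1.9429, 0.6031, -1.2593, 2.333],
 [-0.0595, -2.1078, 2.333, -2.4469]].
sigma(A) ≈ {-6, -1, 1} (-6 with multiplicity 2)

A is real symmetric, so its spectrum consists of real eigenvalues. Expanding the characteristic polynomial of the displayed matrix gives
  det(λ I - A) = p(λ) = λ^4 + (12)λ^3 + (35)λ^2 + (-12)λ + (-36).
Solving p(λ) = 0 yields eigenvalues ≈ -6, -6, -1, 1. (A is shown rounded to 4 decimals, so these recover the underlying integer eigenvalues to within that precision.)
Verification: the trace of A = -12 equals the sum of eigenvalues -12, and det(A) ≈ -35.9994 matches the eigenvalue product -36.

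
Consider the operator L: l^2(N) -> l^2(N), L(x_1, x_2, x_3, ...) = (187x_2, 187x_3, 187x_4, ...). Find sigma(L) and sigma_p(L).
sigma(L) = closed disk {z in C : |z| ≤ 187}; sigma_p(L) = open disk {z in C : |z| < 187}

Note L = 187·V where V is the unit left shift (V x)_k = x_{k+1}; so sigma(L) = 187·sigma(V) and ||L|| = 187||V||. ||L x||^2 = 34969sum_{k≥2} |x_k|^2 ≤ 34969||x||^2, with equality on {x : x_1 = 0}, so ||L|| = 187. For any lambda with |lambda| < 187, set r = lambda/187 (|r| < 1); the vector x = (1, r, r^2, ...) is in l^2 and satisfies L x = 187(r, r^2, ...) = lambda x, so lambda is an eigenvalue. On the boundary |lambda| = 187 the geometric series diverges, so no l^2 eigenvector exists, but these lambda lie in the approximate point spectrum. Hence sigma(L) is the closed disk of radius 187 and sigma_p(L) is the open disk.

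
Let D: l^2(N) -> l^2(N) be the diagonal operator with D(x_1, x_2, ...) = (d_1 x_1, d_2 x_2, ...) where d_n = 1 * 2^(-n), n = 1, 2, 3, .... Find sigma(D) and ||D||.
sigma(D) = {1 * 2^(-n) : n ≥ 1} ∪ {0}; ||D|| = 1/2

A bounded diagonal operator on l^2 with diagonal entries d_n has spectrum equal to the closure of {d_n : n ≥ 1}: every d_n is an eigenvalue (with eigenvector e_n), so {d_n} ⊂ sigma(D); the spectrum is closed, so its closure is too; and for lambda not in the closure, (D - lambda I) has bounded inverse (the diagonal entries 1/(d_n - lambda) are bounded). For our sequence d_n = 1 * 2^(-n), n = 1, 2, 3, ...:
  - {d_n} = {1 * 2^(-n) : n ≥ 1}; the only limit point is 0
  - closure = {1 * 2^(-n) : n ≥ 1} ∪ {0}
For the norm: a diagonal operator has ||D|| = sup_n |d_n|. Here d_n = 1 * 2^(-n) is positive and decreasing, so sup_n |d_n| = d_1 = 1/2. So ||D|| = 1/2.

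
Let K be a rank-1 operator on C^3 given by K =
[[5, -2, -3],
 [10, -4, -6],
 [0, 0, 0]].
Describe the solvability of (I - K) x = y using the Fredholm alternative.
(I - K) is singular (det(I - K) = 0, i.e. 1 ∈ sigma(K)). (I - K) x = y is solvable iff y ⊥ ker((I - K)^*) = span{(5, -2, -3)}, i.e. iff 5y_1 - 2y_2 - 3y_3 = 0. When solvable, the solutions are x = y + c·(1, 2, 0), c arbitrary (ker(I - K) = span{(1, 2, 0)}, dimension 1).

K has rank 1, so it is an outer product K = u v^T: every row of K is a multiple of one row vector. Reading off the entries, u = (1, 2, 0) and v = (5, -2, -3) (row i of K equals u_i·v^T). A rank-one matrix u v^T satisfies K u = u (v·u) and kills the (2)-dimensional subspace v^⊥, so its characteristic polynomial is lambda^2 (lambda - v·u) with v·u = tr K = 1. Hence the eigenvalues of I - K are 1 (multiplicity 2) and 1 - (1) = 0, so det(I - K) = 0. (Direct check: I - K =
[[-4, 2, 3],
 [-10, 5, 6],
 [0, 0, 1]]
has determinant 0.) So 1 is an eigenvalue of K and (I - K) is not invertible. The finite-dimensional Fredholm alternative says: either (I - K) is invertible, or ker(I - K) ≠ {0} and then range(I - K) = ker((I - K)^*)^⊥, with dim ker(I - K) = dim ker((I - K)^*). We are in the second case, so we need both kernels. Kernel of I - K: (I - K) u = u - u (v·u) = u - u = 0, so ker(I - K) = span{u} = span{(1, 2, 0)} (it is exactly 1-dimensional because rank(I - K) = 2). Kernel of the adjoint: K is real, so (I - K)^* = I - K^T = I - v u^T, and (I - v u^T) v = v - v (u·v) = 0; hence ker((I - K)^*) = span{v} = span{(5, -2, -3)}. Therefore (I - K) x = y is solvable iff <y, v> = 0, i.e. iff 5y_1 - 2y_2 - 3y_3 = 0. When this holds, K y = u (v·y) = 0, so (I - K) y = y and x = y is a particular solution; the full solution set is the line x = y + c·u = y + c·(1, 2, 0), c ∈ C.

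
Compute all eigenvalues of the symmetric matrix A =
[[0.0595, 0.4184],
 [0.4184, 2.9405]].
sigma(A) ≈ {0, 3}

A is real symmetric, so its spectrum consists of real eigenvalues. Expanding the characteristic polynomial of the displayed matrix gives
  det(λ I - A) = p(λ) = λ^2 + (-3)λ + (0).
Solving p(λ) = 0 yields eigenvalues ≈ 0, 3. (A is shown rounded to 4 decimals, so these recover the underlying integer eigenvalues to within that precision.)
Verification: the trace of A = 3 equals the sum of eigenvalues 3, and det(A) ≈ -0.0001 matches the eigenvalue product 0.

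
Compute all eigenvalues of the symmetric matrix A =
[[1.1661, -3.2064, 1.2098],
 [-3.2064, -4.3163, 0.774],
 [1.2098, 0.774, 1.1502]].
sigma(A) ≈ {-6, 1, 3}

A is real symmetric, so its spectrum consists of real eigenvalues. Expanding the characteristic polynomial of the displayed matrix gives
  det(λ I - A) = p(λ) = λ^3 + (2)λ^2 + (-21)λ + (18).
Solving p(λ) = 0 yields eigenvalues ≈ -6, 1, 3. (A is shown rounded to 4 decimals, so these recover the underlying integer eigenvalues to within that precision.)
Verification: the trace of A = -2 equals the sum of eigenvalues -2, and det(A) ≈ -18.0005 matches the eigenvalue product -18.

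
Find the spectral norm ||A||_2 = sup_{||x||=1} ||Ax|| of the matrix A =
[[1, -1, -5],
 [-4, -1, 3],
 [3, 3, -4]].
||A||_2 ≈ 8.5452 (= sqrt(largest eigenvalue of A^T A))

||A||_2 = sigma_max(A) = sqrt(lambda_max(A^T A)). Form the symmetric matrix M = A^T A =
[[26, 12, -29],
 [12, 11, -10],
 [-29, -10, 50]].
Its characteristic polynomial (trace, sum of principal 2x2 minors, determinant of M give the coefficients) is
  p(λ) = det(λ I - M) = λ^3 - 87λ^2 + 1051λ - 2209.
No integer candidate from the rational root theorem (±divisors of 2209) is a root, so the roots are irrational. The cubic discriminant is Δ = 1402416464 > 0, so there are three distinct real roots. p(2) = -447 and p(3) = 188 have opposite signs, so a root lies in (2, 3); Newton's method refines it to λ ≈ 2.6766. p(11) = 156 and p(12) = -397 have opposite signs, so a root lies in (11, 12); Newton's method refines it to λ ≈ 11.3022. p(73) = -92 and p(74) = 4377 have opposite signs, so a root lies in (73, 74); Newton's method refines it to λ ≈ 73.0212. Check (Vieta): the three roots sum to 87, matching tr M = 87.
So the eigenvalues of A^T A are ≈ 2.6766, 11.3022, 73.0212 (all ≥ 0, as they must be for A^T A). The largest is λ_max ≈ 73.0212, hence ||A||_2 = sqrt(λ_max) ≈ 8.5452.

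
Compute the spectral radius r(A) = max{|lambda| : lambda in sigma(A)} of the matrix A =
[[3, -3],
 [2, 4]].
r(A) = sqrt(18) ≈ 4.2426

The eigenvalues of A are the roots of its characteristic polynomial. With M = A (coefficients from the trace and determinant):
  p(λ) = det(λ I - M) = λ^2 - 7λ + 18.
For λ^2 - 7λ + 18 the discriminant is -23. It is negative, so the roots are the complex-conjugate pair λ = 7/2 ± (sqrt(23)/2) i ≈ 3.5 ± 2.3979i. For a conjugate pair the product of the roots equals the constant term, so |λ|^2 = 18 and |λ| = sqrt(18) ≈ 4.2426.
Thus the eigenvalues (to 4 decimals) are 3.5 ± 2.3979i (modulus 4.2426). The spectral radius is the largest modulus: r(A) = sqrt(18) ≈ 4.2426. (Cross-check: r(A) ≤ ||A||_2 ≈ 5.0083; equality holds whenever A is normal, though it can also hold for some non-normal A.)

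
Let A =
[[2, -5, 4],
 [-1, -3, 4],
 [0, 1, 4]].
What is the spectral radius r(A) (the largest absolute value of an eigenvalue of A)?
r(A) ≈ 4.438

The eigenvalues of A are the roots of its characteristic polynomial. With M = A (coefficients from the trace, the sum of principal 2x2 minors, and det A):
  p(λ) = det(λ I - M) = λ^3 - 3λ^2 - 19λ + 56.
No integer candidate from the rational root theorem (±divisors of 56) is a root, so the roots are irrational. The cubic discriminant is Δ = 9517 > 0, so there are three distinct real roots. p(-5) = -49 and p(-4) = 20 have opposite signs, so a root lies in (-5, -4); Newton's method refines it to λ ≈ -4.3432. p(2) = 14 and p(3) = -1 have opposite signs, so a root lies in (2, 3); Newton's method refines it to λ ≈ 2.9053. p(4) = -4 and p(5) = 11 have opposite signs, so a root lies in (4, 5); Newton's method refines it to λ ≈ 4.438. Check (Vieta): the three roots sum to 3, matching tr M = 3.
Thus the eigenvalues (to 4 decimals) are -4.3432 (modulus 4.3432); 2.9053 (modulus 2.9053); 4.438 (modulus 4.438). The spectral radius is the largest modulus: r(A) ≈ 4.438. (Cross-check: r(A) ≤ ||A||_2 ≈ 8.4318; equality holds whenever A is normal, though it can also hold for some non-normal A.)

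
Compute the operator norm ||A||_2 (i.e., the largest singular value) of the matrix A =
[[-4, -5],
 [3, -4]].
||A||_2 = sqrt((66 + sqrt(512))/2) ≈ 6.6569 (= sqrt(largest eigenvalue of A^T A))

||A||_2 = sigma_max(A) = sqrt(lambda_max(A^T A)). Form the symmetric matrix M = A^T A =
[[25, 8],
 [8, 41]].
Its characteristic polynomial (trace, determinant of M give the coefficients) is
  p(λ) = det(λ I - M) = λ^2 - 66λ + 961.
For λ^2 - 66λ + 961 the discriminant is 512. It is nonnegative but not a perfect square, so the roots are real and irrational: λ = (66 ± sqrt(512))/2 ≈ 44.3137, 21.6863.
So the eigenvalues of A^T A are ≈ 21.6863, 44.3137 (all ≥ 0, as they must be for A^T A). The largest is λ_max = (66 + sqrt(512))/2 ≈ 44.3137, hence ||A||_2 = sqrt(λ_max) = sqrt((66 + sqrt(512))/2) ≈ 6.6569.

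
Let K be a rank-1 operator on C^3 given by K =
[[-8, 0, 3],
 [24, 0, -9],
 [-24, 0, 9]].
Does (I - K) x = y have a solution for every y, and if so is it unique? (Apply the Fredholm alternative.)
(I - K) is singular (det(I - K) = 0, i.e. 1 ∈ sigma(K)). (I - K) x = y is solvable iff y ⊥ ker((I - K)^*) = span{(-8, 0, 3)}, i.e. iff -8y_1 + 3y_3 = 0. When solvable, the solutions are x = y + c·(1, -3, 3), c arbitrary (ker(I - K) = span{(1, -3, 3)}, dimension 1).

K has rank 1, so it is an outer product K = u v^T: every row of K is a multiple of one row vector. Reading off the entries, u = (1, -3, 3) and v = (-8, 0, 3) (row i of K equals u_i·v^T). A rank-one matrix u v^T satisfies K u = u (v·u) and kills the (2)-dimensional subspace v^⊥, so its characteristic polynomial is lambda^2 (lambda - v·u) with v·u = tr K = 1. Hence the eigenvalues of I - K are 1 (multiplicity 2) and 1 - (1) = 0, so det(I - K) = 0. (Direct check: I - K =
[[9, 0, -3],
 [-24, 1, 9],
 [24, 0, -8]]
has determinant 0.) So 1 is an eigenvalue of K and (I - K) is not invertible. The finite-dimensional Fredholm alternative says: either (I - K) is invertible, or ker(I - K) ≠ {0} and then range(I - K) = ker((I - K)^*)^⊥, with dim ker(I - K) = dim ker((I - K)^*). We are in the second case, so we need both kernels. Kernel of I - K: (I - K) u = u - u (v·u) = u - u = 0, so ker(I - K) = span{u} = span{(1, -3, 3)} (it is exactly 1-dimensional because rank(I - K) = 2). Kernel of the adjoint: K is real, so (I - K)^* = I - K^T = I - v u^T, and (I - v u^T) v = v - v (u·v) = 0; hence ker((I - K)^*) = span{v} = span{(-8, 0, 3)}. Therefore (I - K) x = y is solvable iff <y, v> = 0, i.e. iff -8y_1 + 3y_3 = 0. When this holds, K y = u (v·y) = 0, so (I - K) y = y and x = y is a particular solution; the full solution set is the line x = y + c·u = y + c·(1, -3, 3), c ∈ C.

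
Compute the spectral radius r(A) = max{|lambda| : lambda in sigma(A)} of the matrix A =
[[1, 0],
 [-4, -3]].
r(A) = 3

The eigenvalues of A are the roots of its characteristic polynomial. With M = A (coefficients from the trace and determinant):
  p(λ) = det(λ I - M) = λ^2 + 2λ - 3.
For λ^2 + 2λ - 3 the discriminant is 16. It is a perfect square (4^2), so the roots are rational: λ = (-2 ± 4)/2 = 1, -3.
Thus the eigenvalues (to 4 decimals) are 1 (modulus 1); -3 (modulus 3). The spectral radius is the largest modulus: r(A) = 3. (Cross-check: r(A) ≤ ||A||_2 ≈ 5.0645; equality holds whenever A is normal, though it can also hold for some non-normal A.)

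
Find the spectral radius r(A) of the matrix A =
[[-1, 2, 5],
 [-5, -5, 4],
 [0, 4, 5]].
r(A) ≈ 6.2182

The eigenvalues of A are the roots of its characteristic polynomial. With M = A (coefficients from the trace, the sum of principal 2x2 minors, and det A):
  p(λ) = det(λ I - M) = λ^3 + λ^2 - 31λ + 9.
No integer candidate from the rational root theorem (±divisors of 9) is a root, so the roots are irrational. The cubic discriminant is Δ = 112880 > 0, so there are three distinct real roots. p(-7) = -68 and p(-6) = 15 have opposite signs, so a root lies in (-7, -6); Newton's method refines it to λ ≈ -6.2182. p(0) = 9 and p(1) = -20 have opposite signs, so a root lies in (0, 1); Newton's method refines it to λ ≈ 0.2939. p(4) = -35 and p(5) = 4 have opposite signs, so a root lies in (4, 5); Newton's method refines it to λ ≈ 4.9242. Check (Vieta): the three roots sum to -1, matching tr M = -1.
Thus the eigenvalues (to 4 decimals) are -6.2182 (modulus 6.2182); 0.2939 (modulus 0.2939); 4.9242 (modulus 4.9242). The spectral radius is the largest modulus: r(A) ≈ 6.2182. (Cross-check: r(A) ≤ ||A||_2 ≈ 8.8348; equality holds whenever A is normal, though it can also hold for some non-normal A.)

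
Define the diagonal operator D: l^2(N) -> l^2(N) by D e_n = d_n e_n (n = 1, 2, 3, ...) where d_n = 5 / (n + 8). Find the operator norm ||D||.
||D|| = 5/9 (attained at n = 1)

For D diagonal, ||D|| = sup_n |d_n| = sup_n 5/(n + 8). This is positive and strictly decreasing in n, so the supremum is attained at n = 1: d_1 = 5/(1 + 8) = 5/9. Hence ||D|| = 5/9.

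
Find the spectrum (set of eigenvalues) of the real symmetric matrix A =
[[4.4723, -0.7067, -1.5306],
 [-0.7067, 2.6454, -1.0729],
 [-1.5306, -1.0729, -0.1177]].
sigma(A) ≈ {-1, 3, 5}

A is real symmetric, so its spectrum consists of real eigenvalues. Expanding the characteristic polynomial of the displayed matrix gives
  det(λ I - A) = p(λ) = λ^3 + (-7)λ^2 + (7)λ + (15).
Solving p(λ) = 0 yields eigenvalues ≈ -1, 3, 5. (A is shown rounded to 4 decimals, so these recover the underlying integer eigenvalues to within that precision.)
Verification: the trace of A = 7 equals the sum of eigenvalues 7, and det(A) ≈ -15.0004 matches the eigenvalue product -15.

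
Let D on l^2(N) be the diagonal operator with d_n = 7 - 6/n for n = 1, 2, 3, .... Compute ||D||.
||D|| = 7

For a diagonal operator on l^2 with entries d_n, ||D|| = sup_n |d_n|. Here d_1 = 1, d_2 = 4, ..., and d_n = 7 - 6/n increases monotonically toward 7. All terms lie in [1, 7), so |d_n| = d_n and the supremum is the limit 7, which is not attained by any individual d_n. Hence ||D|| = 7.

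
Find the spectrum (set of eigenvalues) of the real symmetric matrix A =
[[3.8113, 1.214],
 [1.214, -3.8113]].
sigma(A) ≈ {-4, 4}

A is real symmetric, so its spectrum consists of real eigenvalues. Expanding the characteristic polynomial of the displayed matrix gives
  det(λ I - A) = p(λ) = λ^2 + (0)λ + (-16).
Solving p(λ) = 0 yields eigenvalues ≈ -4, 4. (A is shown rounded to 4 decimals, so these recover the underlying integer eigenvalues to within that precision.)
Verification: the trace of A = 0 equals the sum of eigenvalues 0, and det(A) ≈ -15.9998 matches the eigenvalue product -16.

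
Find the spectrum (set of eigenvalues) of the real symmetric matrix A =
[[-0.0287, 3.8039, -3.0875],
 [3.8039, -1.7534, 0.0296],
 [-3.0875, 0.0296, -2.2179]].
sigma(A) ≈ {-6, -2, 4}

A is real symmetric, so its spectrum consists of real eigenvalues. Expanding the characteristic polynomial of the displayed matrix gives
  det(λ I - A) = p(λ) = λ^3 + (4)λ^2 + (-20)λ + (-48).
Solving p(λ) = 0 yields eigenvalues ≈ -6, -2, 4. (A is shown rounded to 4 decimals, so these recover the underlying integer eigenvalues to within that precision.)
Verification: the trace of A = -4 equals the sum of eigenvalues -4, and det(A) ≈ 47.9999 matches the eigenvalue product 48.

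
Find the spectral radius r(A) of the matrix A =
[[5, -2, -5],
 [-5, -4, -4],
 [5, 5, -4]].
r(A) ≈ 7.3687

The eigenvalues of A are the roots of its characteristic polynomial. With M = A (coefficients from the trace, the sum of principal 2x2 minors, and det A):
  p(λ) = det(λ I - M) = λ^3 + 3λ^2 + 11λ - 285.
No integer candidate from the rational root theorem (±divisors of 285) is a root, so the roots are irrational. The cubic discriminant is Δ = -2335820 < 0, so there is one real root and a complex-conjugate pair. p(5) = -30 and p(6) = 105 have opposite signs, so a root lies in (5, 6); Newton's method refines it to λ ≈ 5.2489. Dividing out (λ - (5.2489)) leaves approximately λ^2 + 8.2489λ + 54.2973. For λ^2 + 8.2489λ + 54.2973 the discriminant is -149.1454. It is negative, so the remaining roots are the complex-conjugate pair λ ≈ -4.1244 ± 6.1063i. Their product equals the constant term, so |λ|^2 ≈ 54.2973 and |λ| ≈ 7.3687.
Thus the eigenvalues (to 4 decimals) are 5.2489 (modulus 5.2489); -4.1244 ± 6.1063i (modulus 7.3687). The spectral radius is the largest modulus: r(A) ≈ 7.3687. (Cross-check: r(A) ≤ ||A||_2 ≈ 10.2525; equality holds whenever A is normal, though it can also hold for some non-normal A.)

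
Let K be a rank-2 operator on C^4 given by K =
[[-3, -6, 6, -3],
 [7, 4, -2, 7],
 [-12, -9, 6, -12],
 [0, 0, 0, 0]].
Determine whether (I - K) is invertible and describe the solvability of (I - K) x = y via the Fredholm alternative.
(I - K) is invertible (det(I - K) = 84 ≠ 0), so for every y in C^4 the equation (I - K) x = y has a unique solution.

K has rank 2 and factors as K = U V^T = u1 v1^T + u2 v2^T with u1 = (-3, 1, -3, 0), v1 = (1, 2, -2, 1), u2 = (0, -2, 3, 0), v2 = (-3, -1, 0, -3) (multiplying out reproduces the displayed K). The nonzero eigenvalues of U V^T coincide with those of the 2 x 2 matrix G = V^T U = [[v1·u1, v1·u2], [v2·u1, v2·u2]] = [[5, -10], [8, 2]], and by the Sylvester determinant identity det(I_4 - U V^T) = det(I_2 - V^T U) = det([[-4, 10], [-8, -1]]) = (-4)(-1) - (10)(-8) = 84. (Direct check: I - K =
[[4, 6, -6, 3],
 [-7, -3, 2, -7],
 [12, 9, -5, 12],
 [0, 0, 0, 1]]
has determinant 84.) The finite-dimensional Fredholm alternative says: either (I - K) is invertible, or ker(I - K) ≠ {0} and then range(I - K) = ker((I - K)^*)^⊥, with dim ker(I - K) = dim ker((I - K)^*). Since det(I - K) ≠ 0, 1 is not an eigenvalue of K and ker(I - K) = {0}, so we are in the first case: for every y there is a unique x = (I - K)^(-1) y. (Explicitly, by the Woodbury identity, (I - U V^T)^(-1) = I + U (I_2 - G)^(-1) V^T.)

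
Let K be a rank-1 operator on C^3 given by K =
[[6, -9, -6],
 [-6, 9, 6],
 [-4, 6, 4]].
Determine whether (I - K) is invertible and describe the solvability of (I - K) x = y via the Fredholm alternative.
(I - K) is invertible (det(I - K) = -18 ≠ 0), so for every y in C^3 the equation (I - K) x = y has a unique solution.

K has rank 1, so it is an outer product K = u v^T: every row of K is a multiple of one row vector. Reading off the entries, u = (-3, 3, 2) and v = (-2, 3, 2) (row i of K equals u_i·v^T). A rank-one matrix u v^T satisfies K u = u (v·u) and kills the (2)-dimensional subspace v^⊥, so its characteristic polynomial is lambda^2 (lambda - v·u) with v·u = tr K = 19. Hence the eigenvalues of I - K are 1 (multiplicity 2) and 1 - (19) = -18, so det(I - K) = -18. (Direct check: I - K =
[[-5, 9, 6],
 [6, -8, -6],
 [4, -6, -3]]
has determinant -18.) The finite-dimensional Fredholm alternative says: either (I - K) is invertible, or ker(I - K) ≠ {0} and then range(I - K) = ker((I - K)^*)^⊥, with dim ker(I - K) = dim ker((I - K)^*). Since det(I - K) ≠ 0, 1 is not an eigenvalue of K and ker(I - K) = {0}, so we are in the first case: for every y there is a unique x = (I - K)^(-1) y. Explicitly, by the Sherman–Morrison formula, (I - u v^T)^(-1) = I + u v^T/(1 - v·u), i.e. (I - K)^(-1) = I + K/(-18).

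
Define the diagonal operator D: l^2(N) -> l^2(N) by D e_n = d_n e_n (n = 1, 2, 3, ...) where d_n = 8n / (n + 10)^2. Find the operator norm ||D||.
||D|| = 1/5 (attained at n = 10)

For D diagonal, ||D|| = sup_n |d_n|. Treat f(x) = 8x / (x + 10)^2 for real x > 0. By the quotient rule, f'(x) = 8(10 - x)/(x + 10)^3, which is positive for x < 10 and negative for x > 10. So f has a unique maximum at x = 10, and since 10 is a positive integer, the supremum over n ≥ 1 is attained at n = 10: d_10 = 8·10/(10 + 10)^2 = 8·10/400 = 1/5. Hence ||D|| = 1/5.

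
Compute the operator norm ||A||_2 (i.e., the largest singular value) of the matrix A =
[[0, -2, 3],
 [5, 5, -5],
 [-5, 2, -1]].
||A||_2 ≈ 9.2068 (= sqrt(largest eigenvalue of A^T A))

||A||_2 = sigma_max(A) = sqrt(lambda_max(A^T A)). Form the symmetric matrix M = A^T A =
[[50, 15, -20],
 [15, 33, -33],
 [-20, -33, 35]].
Its characteristic polynomial (trace, sum of principal 2x2 minors, determinant of M give the coefficients) is
  p(λ) = det(λ I - M) = λ^3 - 118λ^2 + 2841λ - 2025.
No integer candidate from the rational root theorem (±divisors of 2025) is a root, so the roots are irrational. The cubic discriminant is Δ = 19462628385 > 0, so there are three distinct real roots. p(0) = -2025 and p(1) = 699 have opposite signs, so a root lies in (0, 1); Newton's method refines it to λ ≈ 0.7351. p(32) = 823 and p(33) = -837 have opposite signs, so a root lies in (32, 33); Newton's method refines it to λ ≈ 32.4989. p(84) = -3285 and p(85) = 1035 have opposite signs, so a root lies in (84, 85); Newton's method refines it to λ ≈ 84.766. Check (Vieta): the three roots sum to 118, matching tr M = 118.
So the eigenvalues of A^T A are ≈ 0.7351, 32.4989, 84.766 (all ≥ 0, as they must be for A^T A). The largest is λ_max ≈ 84.766, hence ||A||_2 = sqrt(λ_max) ≈ 9.2068.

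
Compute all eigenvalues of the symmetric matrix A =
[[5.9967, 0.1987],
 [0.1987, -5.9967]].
sigma(A) ≈ {-6, 6}

A is real symmetric, so its spectrum consists of real eigenvalues. Expanding the characteristic polynomial of the displayed matrix gives
  det(λ I - A) = p(λ) = λ^2 + (0)λ + (-36).
Solving p(λ) = 0 yields eigenvalues ≈ -6, 6. (A is shown rounded to 4 decimals, so these recover the underlying integer eigenvalues to within that precision.)
Verification: the trace of A = 0 equals the sum of eigenvalues 0, and det(A) ≈ -35.9999 matches the eigenvalue product -36.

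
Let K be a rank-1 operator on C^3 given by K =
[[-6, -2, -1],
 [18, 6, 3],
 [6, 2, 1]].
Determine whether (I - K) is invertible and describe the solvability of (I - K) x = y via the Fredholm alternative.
(I - K) is singular (det(I - K) = 0, i.e. 1 ∈ sigma(K)). (I - K) x = y is solvable iff y ⊥ ker((I - K)^*) = span{(-6, -2, -1)}, i.e. iff -6y_1 - 2y_2 - y_3 = 0. When solvable, the solutions are x = y + c·(1, -3, -1), c arbitrary (ker(I - K) = span{(1, -3, -1)}, dimension 1).

K has rank 1, so it is an outer product K = u v^T: every row of K is a multiple of one row vector. Reading off the entries, u = (1, -3, -1) and v = (-6, -2, -1) (row i of K equals u_i·v^T). A rank-one matrix u v^T satisfies K u = u (v·u) and kills the (2)-dimensional subspace v^⊥, so its characteristic polynomial is lambda^2 (lambda - v·u) with v·u = tr K = 1. Hence the eigenvalues of I - K are 1 (multiplicity 2) and 1 - (1) = 0, so det(I - K) = 0. (Direct check: I - K =
[[7, 2, 1],
 [-18, -5, -3],
 [-6, -2, 0]]
has determinant 0.) So 1 is an eigenvalue of K and (I - K) is not invertible. The finite-dimensional Fredholm alternative says: either (I - K) is invertible, or ker(I - K) ≠ {0} and then range(I - K) = ker((I - K)^*)^⊥, with dim ker(I - K) = dim ker((I - K)^*). We are in the second case, so we need both kernels. Kernel of I - K: (I - K) u = u - u (v·u) = u - u = 0, so ker(I - K) = span{u} = span{(1, -3, -1)} (it is exactly 1-dimensional because rank(I - K) = 2). Kernel of the adjoint: K is real, so (I - K)^* = I - K^T = I - v u^T, and (I - v u^T) v = v - v (u·v) = 0; hence ker((I - K)^*) = span{v} = span{(-6, -2, -1)}. Therefore (I - K) x = y is solvable iff <y, v> = 0, i.e. iff -6y_1 - 2y_2 - y_3 = 0. When this holds, K y = u (v·y) = 0, so (I - K) y = y and x = y is a particular solution; the full solution set is the line x = y + c·u = y + c·(1, -3, -1), c ∈ C.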